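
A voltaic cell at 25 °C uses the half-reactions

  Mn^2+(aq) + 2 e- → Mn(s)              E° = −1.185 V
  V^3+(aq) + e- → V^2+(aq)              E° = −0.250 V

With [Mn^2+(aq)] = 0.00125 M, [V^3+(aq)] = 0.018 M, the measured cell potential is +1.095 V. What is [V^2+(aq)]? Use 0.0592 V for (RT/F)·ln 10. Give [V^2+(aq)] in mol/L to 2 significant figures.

0.0010 M

The V³⁺/V²⁺ couple has the larger reduction potential, so it is the cathode: E°cell = −0.250 − (−1.185) = +0.935 V and n = 2.
From the Nernst equation, log Q = n(E° − E)/0.0592 = 2·(+0.935 − (+1.095))/0.0592 = −5.405.
For 2 V^3+(aq) + Mn(s) → 2 V^2+(aq) + Mn^2+(aq), the reaction quotient is Q = ([V^2+(aq)]^2·[Mn^2+(aq)]) / [V^3+(aq)]^2.
Solving for the unknown gives log [V^2+(aq)] = −2.996, so [V^2+(aq)] ≈ 0.0010 M.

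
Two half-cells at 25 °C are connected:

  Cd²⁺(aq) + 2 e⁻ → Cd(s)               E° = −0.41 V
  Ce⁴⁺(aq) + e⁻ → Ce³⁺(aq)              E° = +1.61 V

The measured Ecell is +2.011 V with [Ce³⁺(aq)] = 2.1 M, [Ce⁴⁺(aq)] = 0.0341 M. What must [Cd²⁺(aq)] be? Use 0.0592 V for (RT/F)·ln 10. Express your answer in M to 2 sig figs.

Ce⁴⁺/Ce³⁺ is the cathode (higher E°); E°cell = +1.61 − (−0.41) = +2.02 V with n = 2.
Since E = E° − (0.0592/n)·log Q, log Q = n(E° − E)/0.0592 = 0.304.
Balancing electrons gives 2 Ce⁴⁺(aq) + Cd(s) → 2 Ce³⁺(aq) + Cd²⁺(aq); thus Q = ([Ce³⁺(aq)]^2·[Cd²⁺(aq)]) / [Ce⁴⁺(aq)]^2.
Solving for the unknown gives log [Cd²⁺(aq)] = −3.275, so [Cd²⁺(aq)] ≈ 0.00053 M.

0.00053 M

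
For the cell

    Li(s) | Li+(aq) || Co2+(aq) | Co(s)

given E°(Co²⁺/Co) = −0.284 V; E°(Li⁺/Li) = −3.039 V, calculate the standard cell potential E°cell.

+2.755 V

By convention the left-hand electrode in cell notation is the anode (oxidation) and the right-hand electrode is the cathode (reduction).
E°cell = E°(right) − E°(left) = −0.284 − (−3.039) = +2.755 V.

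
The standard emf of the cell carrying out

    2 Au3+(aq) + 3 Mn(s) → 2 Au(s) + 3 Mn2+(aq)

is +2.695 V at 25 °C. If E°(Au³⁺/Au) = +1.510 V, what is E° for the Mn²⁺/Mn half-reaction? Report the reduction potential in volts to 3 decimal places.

In the reaction as written the Au³⁺/Au couple is reduced (cathode) and Mn²⁺/Mn is oxidized (anode), so E°cell = E°(Au³⁺/Au) − E°(Mn²⁺/Mn).
E°(Mn²⁺/Mn) = E°(cathode) − E°cell = +1.510 − (+2.695) = −1.185 V.

−1.185 V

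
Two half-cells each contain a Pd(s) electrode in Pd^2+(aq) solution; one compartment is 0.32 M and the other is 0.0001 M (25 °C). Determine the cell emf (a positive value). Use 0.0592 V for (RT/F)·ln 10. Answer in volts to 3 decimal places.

For a concentration cell E°cell = 0, since both electrodes use the same couple.
The compartment with the higher Pd^2+(aq) concentration (0.32 M) acts as the cathode; ions are reduced there and produced at the dilute (0.0001 M) anode.
With n = 2, Ecell = −(0.0592/2)·log([dilute]/[conc]) = −(0.0592/2)·log(0.0001/0.32) = +0.104 V.

0.104 V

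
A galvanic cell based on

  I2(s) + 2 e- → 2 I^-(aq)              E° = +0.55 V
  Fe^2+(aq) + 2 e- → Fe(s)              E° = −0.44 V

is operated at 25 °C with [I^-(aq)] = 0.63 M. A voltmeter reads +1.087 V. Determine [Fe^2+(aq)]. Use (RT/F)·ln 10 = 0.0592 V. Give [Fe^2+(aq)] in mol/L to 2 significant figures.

I₂/I⁻ is the cathode (higher E°); E°cell = +0.55 − (−0.44) = +0.99 V with n = 2.
From the Nernst equation, log Q = n(E° − E)/0.0592 = 2·(+0.99 − (+1.087))/0.0592 = −3.277.
The balanced reaction is I2(s) + Fe(s) → 2 I^-(aq) + Fe^2+(aq), so Q = [I^-(aq)]^2·[Fe^2+(aq)].
Isolating [Fe^2+(aq)] in Q = 10^{−3.277} yields log [Fe^2+(aq)] = −2.876, i.e. 0.0013 M.

0.0013 M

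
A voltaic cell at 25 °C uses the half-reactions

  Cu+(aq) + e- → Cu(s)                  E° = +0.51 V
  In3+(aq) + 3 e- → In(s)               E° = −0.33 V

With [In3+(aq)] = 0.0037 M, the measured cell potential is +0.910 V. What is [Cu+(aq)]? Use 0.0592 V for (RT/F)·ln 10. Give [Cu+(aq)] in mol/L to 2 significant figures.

2.4 M

With Cu⁺/Cu at the cathode and In³⁺/In at the anode, E°cell = +0.51 − (−0.33) = +0.84 V (n = 3).
From the Nernst equation, log Q = n(E° − E)/0.0592 = 3·(+0.84 − (+0.910))/0.0592 = −3.547.
The balanced reaction is 3 Cu+(aq) + In(s) → 3 Cu(s) + In3+(aq), so Q = [In3+(aq)] / [Cu+(aq)]^3.
Isolating [Cu+(aq)] in Q = 10^{−3.547} yields log [Cu+(aq)] = 0.372, i.e. 2.4 M.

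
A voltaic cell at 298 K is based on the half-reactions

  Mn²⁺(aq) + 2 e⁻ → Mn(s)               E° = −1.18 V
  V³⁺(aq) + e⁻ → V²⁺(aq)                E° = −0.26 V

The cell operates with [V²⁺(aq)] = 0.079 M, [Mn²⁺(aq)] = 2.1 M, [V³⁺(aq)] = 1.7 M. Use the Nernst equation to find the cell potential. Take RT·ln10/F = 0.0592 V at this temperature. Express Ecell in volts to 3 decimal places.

+0.989 V

Since E°(V³⁺/V²⁺) > E°(Mn²⁺/Mn), V³⁺/V²⁺ serves as the cathode.
E°cell = E°cat − E°an = −0.26 − (−1.18) = +0.92 V; n = 2.
Balancing gives 2 V³⁺(aq) + Mn(s) → 2 V²⁺(aq) + Mn²⁺(aq); hence Q = ([V²⁺(aq)]^2·[Mn²⁺(aq)]) / [V³⁺(aq)]^2 = 0.00453 (log Q = −2.343).
By the Nernst equation, E = +0.92 − (0.0592/2)·(−2.343) = +0.989 V.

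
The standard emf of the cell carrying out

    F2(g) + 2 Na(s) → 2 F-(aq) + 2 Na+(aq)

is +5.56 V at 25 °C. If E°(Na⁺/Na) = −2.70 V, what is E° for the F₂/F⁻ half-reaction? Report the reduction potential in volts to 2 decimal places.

In the reaction as written the F₂/F⁻ couple is reduced (cathode) and Na⁺/Na is oxidized (anode), so E°cell = E°(F₂/F⁻) − E°(Na⁺/Na).
E°(F₂/F⁻) = E°cell + E°(anode) = +5.56 + (−2.70) = +2.86 V.

+2.86 V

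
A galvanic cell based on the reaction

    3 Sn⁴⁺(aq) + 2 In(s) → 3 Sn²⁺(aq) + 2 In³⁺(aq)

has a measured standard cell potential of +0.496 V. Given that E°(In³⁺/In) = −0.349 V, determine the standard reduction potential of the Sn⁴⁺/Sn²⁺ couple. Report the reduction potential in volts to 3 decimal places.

In the reaction as written the Sn⁴⁺/Sn²⁺ couple is reduced (cathode) and In³⁺/In is oxidized (anode), so E°cell = E°(Sn⁴⁺/Sn²⁺) − E°(In³⁺/In).
E°(Sn⁴⁺/Sn²⁺) = E°cell + E°(anode) = +0.496 + (−0.349) = +0.147 V.

+0.147 V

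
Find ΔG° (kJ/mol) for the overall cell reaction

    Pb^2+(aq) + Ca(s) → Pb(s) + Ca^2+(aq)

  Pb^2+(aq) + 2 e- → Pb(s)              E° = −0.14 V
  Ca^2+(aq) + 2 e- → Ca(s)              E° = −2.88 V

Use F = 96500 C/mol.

In the reaction as written Pb^2+(aq) is reduced, so the Pb²⁺/Pb couple is the cathode and Ca²⁺/Ca is the anode.
E°cell = −0.14 − (−2.88) = +2.74 V; balancing electrons gives n = 2.
ΔG° = −nFE°cell = −(2)(96500)(+2.74) J/mol = −529 kJ/mol.

−529 kJ/mol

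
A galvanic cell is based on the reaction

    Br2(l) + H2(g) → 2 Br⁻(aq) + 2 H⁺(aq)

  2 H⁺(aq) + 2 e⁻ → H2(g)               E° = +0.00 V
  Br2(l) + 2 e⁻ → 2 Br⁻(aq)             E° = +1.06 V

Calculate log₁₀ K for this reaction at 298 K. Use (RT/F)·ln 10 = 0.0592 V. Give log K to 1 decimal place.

The Br₂/Br⁻ couple is reduced (cathode); E°cell = +1.06 − (+0.00) = +1.06 V with n = 2.
At equilibrium E = 0, so log K = nE°cell / 0.0592 = (2)(+1.06) / 0.0592 = 35.8.

log K = 35.8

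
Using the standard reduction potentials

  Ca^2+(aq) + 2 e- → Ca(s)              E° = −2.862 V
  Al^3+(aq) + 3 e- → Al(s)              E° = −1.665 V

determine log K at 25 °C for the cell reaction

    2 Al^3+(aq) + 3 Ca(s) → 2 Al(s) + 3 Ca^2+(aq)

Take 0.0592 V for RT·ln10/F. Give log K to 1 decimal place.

The Al³⁺/Al couple is reduced (cathode); E°cell = −1.665 − (−2.862) = +1.197 V with n = 6.
At equilibrium E = 0, so log K = nE°cell / 0.0592 = (6)(+1.197) / 0.0592 = 121.3.

log K = 121.3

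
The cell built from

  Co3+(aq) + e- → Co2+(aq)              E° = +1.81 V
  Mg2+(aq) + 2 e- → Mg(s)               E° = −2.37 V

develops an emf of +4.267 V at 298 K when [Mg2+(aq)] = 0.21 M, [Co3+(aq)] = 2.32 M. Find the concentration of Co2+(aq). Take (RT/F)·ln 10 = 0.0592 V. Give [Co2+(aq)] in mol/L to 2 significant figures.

0.17 M

With Co³⁺/Co²⁺ at the cathode and Mg²⁺/Mg at the anode, E°cell = +1.81 − (−2.37) = +4.18 V (n = 2).
Since E = E° − (0.0592/n)·log Q, log Q = n(E° − E)/0.0592 = −2.939.
The balanced reaction is 2 Co3+(aq) + Mg(s) → 2 Co2+(aq) + Mg2+(aq), so Q = ([Co2+(aq)]^2·[Mg2+(aq)]) / [Co3+(aq)]^2.
Solving for the unknown gives log [Co2+(aq)] = −0.765, so [Co2+(aq)] ≈ 0.17 M.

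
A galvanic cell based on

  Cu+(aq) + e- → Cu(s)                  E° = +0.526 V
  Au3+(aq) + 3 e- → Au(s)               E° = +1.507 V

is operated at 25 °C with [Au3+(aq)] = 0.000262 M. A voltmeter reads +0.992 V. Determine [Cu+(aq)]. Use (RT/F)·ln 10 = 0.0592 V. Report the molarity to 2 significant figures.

With Au³⁺/Au at the cathode and Cu⁺/Cu at the anode, E°cell = +1.507 − (+0.526) = +0.981 V (n = 3).
Since E = E° − (0.0592/n)·log Q, log Q = n(E° − E)/0.0592 = −0.557.
Balancing electrons gives Au3+(aq) + 3 Cu(s) → Au(s) + 3 Cu+(aq); thus Q = [Cu+(aq)]^3 / [Au3+(aq)].
Substituting the known concentrations and solving, log [Cu+(aq)] = −1.380 and [Cu+(aq)] = 0.042 M.

0.042 M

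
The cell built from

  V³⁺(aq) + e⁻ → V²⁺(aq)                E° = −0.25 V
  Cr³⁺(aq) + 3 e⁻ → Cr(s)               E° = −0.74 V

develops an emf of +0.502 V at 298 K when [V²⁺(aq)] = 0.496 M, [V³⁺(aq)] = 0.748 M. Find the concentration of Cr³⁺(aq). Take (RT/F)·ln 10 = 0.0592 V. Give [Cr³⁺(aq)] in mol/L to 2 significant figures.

With V³⁺/V²⁺ at the cathode and Cr³⁺/Cr at the anode, E°cell = −0.25 − (−0.74) = +0.49 V (n = 3).
Rearranging E = E° − (0.0592/n)·log Q gives log Q = 3(+0.49 − (+0.502))/0.0592 = −0.608.
For 3 V³⁺(aq) + Cr(s) → 3 V²⁺(aq) + Cr³⁺(aq), the reaction quotient is Q = ([V²⁺(aq)]^3·[Cr³⁺(aq)]) / [V³⁺(aq)]^3.
Isolating [Cr³⁺(aq)] in Q = 10^{−0.608} yields log [Cr³⁺(aq)] = −0.073, i.e. 0.85 M.

0.85 M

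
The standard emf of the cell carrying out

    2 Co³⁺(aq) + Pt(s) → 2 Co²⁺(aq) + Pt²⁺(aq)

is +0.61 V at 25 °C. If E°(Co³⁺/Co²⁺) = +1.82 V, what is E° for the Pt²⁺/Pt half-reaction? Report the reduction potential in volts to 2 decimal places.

+1.21 V

In the reaction as written the Co³⁺/Co²⁺ couple is reduced (cathode) and Pt²⁺/Pt is oxidized (anode), so E°cell = E°(Co³⁺/Co²⁺) − E°(Pt²⁺/Pt).
E°(Pt²⁺/Pt) = E°(cathode) − E°cell = +1.82 − (+0.61) = +1.21 V.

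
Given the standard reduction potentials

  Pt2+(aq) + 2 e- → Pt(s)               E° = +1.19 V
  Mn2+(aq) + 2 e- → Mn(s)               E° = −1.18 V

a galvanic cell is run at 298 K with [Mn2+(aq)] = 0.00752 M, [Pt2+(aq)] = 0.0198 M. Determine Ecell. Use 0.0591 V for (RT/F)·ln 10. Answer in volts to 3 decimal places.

+2.382 V

Since E°(Pt²⁺/Pt) > E°(Mn²⁺/Mn), Pt²⁺/Pt serves as the cathode.
E°cell = +1.19 − (−1.18) = +2.37 V, with n = 2 electrons transferred.
For the overall reaction Pt2+(aq) + Mn(s) → Pt(s) + Mn2+(aq), Q = [Mn2+(aq)] / [Pt2+(aq)] = 0.38, giving log Q = −0.420.
By the Nernst equation, E = +2.37 − (0.0591/2)·(−0.420) = +2.382 V.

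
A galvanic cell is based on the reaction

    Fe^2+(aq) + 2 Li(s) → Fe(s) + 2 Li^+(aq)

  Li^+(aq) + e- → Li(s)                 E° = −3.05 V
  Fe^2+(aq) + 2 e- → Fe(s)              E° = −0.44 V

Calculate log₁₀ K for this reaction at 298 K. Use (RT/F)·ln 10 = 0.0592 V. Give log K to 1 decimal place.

log K = 88.2

The Fe²⁺/Fe couple is reduced (cathode); E°cell = −0.44 − (−3.05) = +2.61 V with n = 2.
At equilibrium E = 0, so log K = nE°cell / 0.0592 = (2)(+2.61) / 0.0592 = 88.2.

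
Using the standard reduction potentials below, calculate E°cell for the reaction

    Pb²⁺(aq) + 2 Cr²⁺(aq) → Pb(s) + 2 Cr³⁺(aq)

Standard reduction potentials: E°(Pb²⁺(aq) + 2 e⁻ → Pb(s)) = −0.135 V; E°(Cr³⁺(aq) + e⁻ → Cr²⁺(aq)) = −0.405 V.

+0.270 V

Pb²⁺(aq) gains electrons, so the Pb²⁺/Pb couple is the cathode; the Cr³⁺/Cr²⁺ couple is the anode.
E°cell = E°(cathode) − E°(anode) = −0.135 − (−0.405) = +0.270 V.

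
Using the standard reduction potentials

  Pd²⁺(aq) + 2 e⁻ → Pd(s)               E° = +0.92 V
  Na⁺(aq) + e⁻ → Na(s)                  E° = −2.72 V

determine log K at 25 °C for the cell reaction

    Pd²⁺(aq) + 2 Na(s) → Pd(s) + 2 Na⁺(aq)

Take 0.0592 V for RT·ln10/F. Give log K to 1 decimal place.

log K = 123.0

The Pd²⁺/Pd couple is reduced (cathode); E°cell = +0.92 − (−2.72) = +3.64 V with n = 2.
At equilibrium E = 0, so log K = nE°cell / 0.0592 = (2)(+3.64) / 0.0592 = 123.0.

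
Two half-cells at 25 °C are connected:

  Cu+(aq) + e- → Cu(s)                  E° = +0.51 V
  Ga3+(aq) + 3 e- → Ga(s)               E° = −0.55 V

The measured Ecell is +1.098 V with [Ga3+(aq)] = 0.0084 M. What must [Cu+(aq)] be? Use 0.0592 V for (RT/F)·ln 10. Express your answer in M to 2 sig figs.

With Cu⁺/Cu at the cathode and Ga³⁺/Ga at the anode, E°cell = +0.51 − (−0.55) = +1.06 V (n = 3).
Since E = E° − (0.0592/n)·log Q, log Q = n(E° − E)/0.0592 = −1.926.
For 3 Cu+(aq) + Ga(s) → 3 Cu(s) + Ga3+(aq), the reaction quotient is Q = [Ga3+(aq)] / [Cu+(aq)]^3.
Isolating [Cu+(aq)] in Q = 10^{−1.926} yields log [Cu+(aq)] = −0.050, i.e. 0.89 M.

0.89 M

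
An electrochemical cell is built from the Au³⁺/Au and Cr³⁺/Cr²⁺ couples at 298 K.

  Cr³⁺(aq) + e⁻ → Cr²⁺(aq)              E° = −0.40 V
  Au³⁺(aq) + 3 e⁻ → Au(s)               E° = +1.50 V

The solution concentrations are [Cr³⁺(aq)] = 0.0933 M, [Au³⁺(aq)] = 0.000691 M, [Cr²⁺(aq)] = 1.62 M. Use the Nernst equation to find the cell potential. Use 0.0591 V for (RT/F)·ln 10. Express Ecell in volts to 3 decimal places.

+1.911 V

The Au³⁺/Au couple has the more positive E°, so it is the cathode; Cr³⁺/Cr²⁺ is the anode.
E°cell = E°cat − E°an = +1.50 − (−0.40) = +1.90 V; n = 3.
The balanced reaction is Au³⁺(aq) + 3 Cr²⁺(aq) → Au(s) + 3 Cr³⁺(aq), so Q = [Cr³⁺(aq)]^3 / ([Au³⁺(aq)]·[Cr²⁺(aq)]^3) = 0.276 and log Q = −0.558.
E = E° − (0.0591/n)·log Q = +1.90 − (0.0591/3)(−0.558) = +1.911 V.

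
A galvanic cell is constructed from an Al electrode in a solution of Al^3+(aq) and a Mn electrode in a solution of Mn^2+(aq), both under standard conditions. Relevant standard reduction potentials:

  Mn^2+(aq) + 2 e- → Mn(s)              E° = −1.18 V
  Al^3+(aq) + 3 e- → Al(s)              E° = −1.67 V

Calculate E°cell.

Of the two couples in this cell, the one with the more positive reduction potential is reduced at the cathode: here that is Mn²⁺/Mn (−1.18 V); Al³⁺/Al (−1.67 V) is the anode.
E°cell = E°(cathode) − E°(anode) = −1.18 − (−1.67) = +0.49 V.

+0.49 V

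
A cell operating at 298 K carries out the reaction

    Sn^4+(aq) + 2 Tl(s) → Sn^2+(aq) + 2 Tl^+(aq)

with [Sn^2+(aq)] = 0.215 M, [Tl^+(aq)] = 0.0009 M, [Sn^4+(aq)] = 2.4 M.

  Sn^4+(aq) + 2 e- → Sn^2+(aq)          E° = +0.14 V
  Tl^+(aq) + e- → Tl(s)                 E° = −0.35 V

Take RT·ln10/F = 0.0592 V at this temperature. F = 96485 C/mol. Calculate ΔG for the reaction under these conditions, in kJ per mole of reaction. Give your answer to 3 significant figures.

−135 kJ/mol

With Sn⁴⁺/Sn²⁺ reduced at the cathode, E°cell = +0.14 − (−0.35) = +0.49 V and n = 2.
Q = ([Sn^2+(aq)]·[Tl^+(aq)]^2) / [Sn^4+(aq)] = 7.26×10^−8, so log Q = −7.139 and E = +0.49 − (0.0592/2)(−7.139) = +0.7013 V.
Then ΔG = −nFE = −2 × 96485 × +0.7013 J/mol = −135 kJ/mol.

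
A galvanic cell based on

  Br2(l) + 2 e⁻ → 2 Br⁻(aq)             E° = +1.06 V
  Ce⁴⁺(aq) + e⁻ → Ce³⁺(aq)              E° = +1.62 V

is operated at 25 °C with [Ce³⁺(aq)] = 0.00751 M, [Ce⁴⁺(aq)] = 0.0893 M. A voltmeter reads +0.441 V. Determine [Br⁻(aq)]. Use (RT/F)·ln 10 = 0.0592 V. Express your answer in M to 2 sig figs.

With Ce⁴⁺/Ce³⁺ at the cathode and Br₂/Br⁻ at the anode, E°cell = +1.62 − (+1.06) = +0.56 V (n = 2).
Rearranging E = E° − (0.0592/n)·log Q gives log Q = 2(+0.56 − (+0.441))/0.0592 = 4.020.
For 2 Ce⁴⁺(aq) + 2 Br⁻(aq) → 2 Ce³⁺(aq) + Br2(l), the reaction quotient is Q = [Ce³⁺(aq)]^2 / ([Ce⁴⁺(aq)]^2·[Br⁻(aq)]^2).
Solving for the unknown gives log [Br⁻(aq)] = −3.085, so [Br⁻(aq)] ≈ 0.00082 M.

0.00082 M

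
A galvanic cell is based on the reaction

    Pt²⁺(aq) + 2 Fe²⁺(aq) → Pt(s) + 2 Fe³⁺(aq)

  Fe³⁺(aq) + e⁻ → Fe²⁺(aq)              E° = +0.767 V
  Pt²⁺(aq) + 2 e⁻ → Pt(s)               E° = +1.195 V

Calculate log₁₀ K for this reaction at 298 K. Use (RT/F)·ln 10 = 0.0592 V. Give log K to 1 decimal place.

The Pt²⁺/Pt couple is reduced (cathode); E°cell = +1.195 − (+0.767) = +0.428 V with n = 2.
At equilibrium E = 0, so log K = nE°cell / 0.0592 = (2)(+0.428) / 0.0592 = 14.5.

log K = 14.5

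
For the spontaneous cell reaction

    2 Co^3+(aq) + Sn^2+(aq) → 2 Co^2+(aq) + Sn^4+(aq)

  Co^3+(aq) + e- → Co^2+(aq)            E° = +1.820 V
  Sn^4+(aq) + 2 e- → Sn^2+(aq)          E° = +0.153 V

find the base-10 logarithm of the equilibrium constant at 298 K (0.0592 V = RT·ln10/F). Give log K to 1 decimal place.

The Co³⁺/Co²⁺ couple is reduced (cathode); E°cell = +1.820 − (+0.153) = +1.667 V with n = 2.
At equilibrium E = 0, so log K = nE°cell / 0.0592 = (2)(+1.667) / 0.0592 = 56.3.

log K = 56.3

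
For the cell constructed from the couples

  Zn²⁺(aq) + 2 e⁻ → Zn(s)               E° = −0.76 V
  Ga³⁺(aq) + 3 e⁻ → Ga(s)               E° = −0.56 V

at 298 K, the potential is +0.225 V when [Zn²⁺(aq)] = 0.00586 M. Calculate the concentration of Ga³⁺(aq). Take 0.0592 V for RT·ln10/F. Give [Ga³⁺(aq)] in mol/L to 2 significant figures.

The Ga³⁺/Ga couple has the larger reduction potential, so it is the cathode: E°cell = −0.56 − (−0.76) = +0.20 V and n = 6.
From the Nernst equation, log Q = n(E° − E)/0.0592 = 6·(+0.20 − (+0.225))/0.0592 = −2.534.
Balancing electrons gives 2 Ga³⁺(aq) + 3 Zn(s) → 2 Ga(s) + 3 Zn²⁺(aq); thus Q = [Zn²⁺(aq)]^3 / [Ga³⁺(aq)]^2.
Substituting the known concentrations and solving, log [Ga³⁺(aq)] = −2.081 and [Ga³⁺(aq)] = 0.0083 M.

0.0083 M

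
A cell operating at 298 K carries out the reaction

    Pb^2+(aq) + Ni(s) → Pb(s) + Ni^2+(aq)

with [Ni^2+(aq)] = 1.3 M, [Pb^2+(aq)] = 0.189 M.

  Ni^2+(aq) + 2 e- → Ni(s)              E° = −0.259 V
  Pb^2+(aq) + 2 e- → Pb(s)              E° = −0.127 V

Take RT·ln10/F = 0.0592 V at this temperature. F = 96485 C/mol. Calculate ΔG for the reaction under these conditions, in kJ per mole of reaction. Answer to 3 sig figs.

E°cell = −0.127 − (−0.259) = +0.132 V; the balanced reaction transfers n = 2 electrons.
Here Q = [Ni^2+(aq)] / [Pb^2+(aq)] = 6.88 (log Q = 0.837), giving E = +0.132 − (0.0592/2)·(0.837) = +0.1072 V.
Finally ΔG = −nFE = −(2)(96485 C/mol)(+0.1072 V) = −20.7 kJ/mol.

−20.7 kJ/mol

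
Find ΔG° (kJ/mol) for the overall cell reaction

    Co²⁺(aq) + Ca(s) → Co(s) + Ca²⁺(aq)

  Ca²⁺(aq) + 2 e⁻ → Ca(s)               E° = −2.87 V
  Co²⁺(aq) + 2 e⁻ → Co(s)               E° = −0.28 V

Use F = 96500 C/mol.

−500 kJ/mol

In the reaction as written Co²⁺(aq) is reduced, so the Co²⁺/Co couple is the cathode and Ca²⁺/Ca is the anode.
E°cell = −0.28 − (−2.87) = +2.59 V; balancing electrons gives n = 2.
ΔG° = −nFE°cell = −(2)(96500)(+2.59) J/mol = −500 kJ/mol.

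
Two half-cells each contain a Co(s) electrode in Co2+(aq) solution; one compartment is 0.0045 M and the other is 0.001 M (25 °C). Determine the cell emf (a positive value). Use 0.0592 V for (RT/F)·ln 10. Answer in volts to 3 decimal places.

For a concentration cell E°cell = 0, since both electrodes use the same couple.
The compartment with the higher Co2+(aq) concentration (0.0045 M) acts as the cathode; ions are reduced there and produced at the dilute (0.001 M) anode.
With n = 2, Ecell = −(0.0592/2)·log([dilute]/[conc]) = −(0.0592/2)·log(0.001/0.0045) = +0.019 V.

0.019 V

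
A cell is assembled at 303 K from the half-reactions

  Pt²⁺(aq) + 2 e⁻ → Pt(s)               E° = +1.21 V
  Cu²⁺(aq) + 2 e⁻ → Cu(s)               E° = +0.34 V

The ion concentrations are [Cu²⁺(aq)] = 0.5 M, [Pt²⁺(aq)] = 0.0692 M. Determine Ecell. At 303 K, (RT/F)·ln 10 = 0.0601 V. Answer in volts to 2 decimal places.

+0.84 V

Since E°(Pt²⁺/Pt) > E°(Cu²⁺/Cu), Pt²⁺/Pt serves as the cathode.
E°cell = E°cat − E°an = +1.21 − (+0.34) = +0.87 V; n = 2.
The balanced reaction is Pt²⁺(aq) + Cu(s) → Pt(s) + Cu²⁺(aq), so Q = [Cu²⁺(aq)] / [Pt²⁺(aq)] = 7.23 and log Q = 0.859.
E = E° − (0.0601/n)·log Q = +0.87 − (0.0601/2)(0.859) = +0.84 V.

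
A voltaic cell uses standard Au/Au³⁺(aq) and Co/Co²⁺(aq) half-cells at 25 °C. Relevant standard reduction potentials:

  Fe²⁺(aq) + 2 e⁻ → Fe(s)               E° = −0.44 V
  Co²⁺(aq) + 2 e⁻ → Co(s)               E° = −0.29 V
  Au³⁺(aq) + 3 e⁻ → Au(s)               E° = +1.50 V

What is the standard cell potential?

The Au³⁺/Au couple has the higher E°, so Au ion is reduced (cathode) and Co is oxidized (anode).
E°cell = E°(cathode) − E°(anode) = +1.50 − (−0.29) = +1.79 V.

+1.79 V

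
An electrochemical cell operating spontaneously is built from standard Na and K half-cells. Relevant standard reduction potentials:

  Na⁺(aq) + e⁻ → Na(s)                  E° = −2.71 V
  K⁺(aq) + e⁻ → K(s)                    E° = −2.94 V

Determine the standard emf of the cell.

+0.23 V

Of the two couples in this cell, the one with the more positive reduction potential is reduced at the cathode: here that is Na⁺/Na (−2.71 V); K⁺/K (−2.94 V) is the anode.
E°cell = E°(cathode) − E°(anode) = −2.71 − (−2.94) = +0.23 V.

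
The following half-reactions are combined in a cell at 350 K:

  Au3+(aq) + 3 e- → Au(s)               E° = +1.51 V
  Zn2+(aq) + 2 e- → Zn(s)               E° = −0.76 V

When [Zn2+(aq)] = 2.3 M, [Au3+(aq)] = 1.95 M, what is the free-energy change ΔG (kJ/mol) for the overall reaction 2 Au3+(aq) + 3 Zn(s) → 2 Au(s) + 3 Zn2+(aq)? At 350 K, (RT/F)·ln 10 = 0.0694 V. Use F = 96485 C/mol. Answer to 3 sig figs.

−1310 kJ/mol

E°cell = +1.51 − (−0.76) = +2.27 V; the balanced reaction transfers n = 6 electrons.
The reaction quotient is [Zn2+(aq)]^3 / [Au3+(aq)]^2 = 3.2; by Nernst, E = +2.27 − (0.0694/6)(0.505) = +2.2642 V.
Finally ΔG = −nFE = −(6)(96485 C/mol)(+2.2642 V) = −1310 kJ/mol.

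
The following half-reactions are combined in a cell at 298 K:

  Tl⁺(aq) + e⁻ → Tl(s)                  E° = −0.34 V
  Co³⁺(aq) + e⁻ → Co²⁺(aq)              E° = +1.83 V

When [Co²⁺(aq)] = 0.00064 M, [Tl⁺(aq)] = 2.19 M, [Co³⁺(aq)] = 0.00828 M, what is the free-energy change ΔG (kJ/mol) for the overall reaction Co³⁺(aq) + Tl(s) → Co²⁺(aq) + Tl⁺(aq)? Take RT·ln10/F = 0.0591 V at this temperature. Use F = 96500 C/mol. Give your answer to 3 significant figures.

E°cell = +1.83 − (−0.34) = +2.17 V; the balanced reaction transfers n = 1 electron.
Q = ([Co²⁺(aq)]·[Tl⁺(aq)]) / [Co³⁺(aq)] = 0.169, so log Q = −0.771 and E = +2.17 − (0.0591/1)(−0.771) = +2.2156 V.
Then ΔG = −nFE = −1 × 96500 × +2.2156 J/mol = −214 kJ/mol.

−214 kJ/mol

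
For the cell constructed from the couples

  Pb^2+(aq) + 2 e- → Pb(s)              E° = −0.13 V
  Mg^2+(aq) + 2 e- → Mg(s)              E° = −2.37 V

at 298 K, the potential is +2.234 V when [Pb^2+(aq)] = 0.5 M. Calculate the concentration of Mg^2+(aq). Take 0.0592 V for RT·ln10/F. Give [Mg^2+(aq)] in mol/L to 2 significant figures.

0.80 M

The Pb²⁺/Pb couple has the larger reduction potential, so it is the cathode: E°cell = −0.13 − (−2.37) = +2.24 V and n = 2.
Since E = E° − (0.0592/n)·log Q, log Q = n(E° − E)/0.0592 = 0.203.
Balancing electrons gives Pb^2+(aq) + Mg(s) → Pb(s) + Mg^2+(aq); thus Q = [Mg^2+(aq)] / [Pb^2+(aq)].
Substituting the known concentrations and solving, log [Mg^2+(aq)] = −0.098 and [Mg^2+(aq)] = 0.80 M.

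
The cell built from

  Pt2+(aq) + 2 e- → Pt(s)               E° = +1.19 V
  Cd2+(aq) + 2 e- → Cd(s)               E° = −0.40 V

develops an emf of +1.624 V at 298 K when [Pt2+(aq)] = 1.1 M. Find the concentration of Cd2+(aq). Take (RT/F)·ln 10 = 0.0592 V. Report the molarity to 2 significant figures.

0.078 M

The Pt²⁺/Pt couple has the larger reduction potential, so it is the cathode: E°cell = +1.19 − (−0.40) = +1.59 V and n = 2.
From the Nernst equation, log Q = n(E° − E)/0.0592 = 2·(+1.59 − (+1.624))/0.0592 = −1.149.
The balanced reaction is Pt2+(aq) + Cd(s) → Pt(s) + Cd2+(aq), so Q = [Cd2+(aq)] / [Pt2+(aq)].
Solving for the unknown gives log [Cd2+(aq)] = −1.108, so [Cd2+(aq)] ≈ 0.078 M.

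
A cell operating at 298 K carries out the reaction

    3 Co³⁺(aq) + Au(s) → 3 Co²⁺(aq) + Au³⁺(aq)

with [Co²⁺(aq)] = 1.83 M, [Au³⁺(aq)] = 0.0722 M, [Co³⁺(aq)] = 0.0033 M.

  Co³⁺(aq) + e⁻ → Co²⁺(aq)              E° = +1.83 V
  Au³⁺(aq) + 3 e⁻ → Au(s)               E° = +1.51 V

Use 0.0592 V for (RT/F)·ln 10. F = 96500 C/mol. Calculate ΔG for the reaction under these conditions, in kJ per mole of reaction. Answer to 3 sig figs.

With Co³⁺/Co²⁺ reduced at the cathode, E°cell = +1.83 − (+1.51) = +0.32 V and n = 3.
Q = ([Co²⁺(aq)]^3·[Au³⁺(aq)]) / [Co³⁺(aq)]^3 = 1.23×10^7, so log Q = 7.090 and E = +0.32 − (0.0592/3)(7.090) = +0.1801 V.
Finally ΔG = −nFE = −(3)(96500 C/mol)(+0.1801 V) = −52.1 kJ/mol.

−52.1 kJ/mol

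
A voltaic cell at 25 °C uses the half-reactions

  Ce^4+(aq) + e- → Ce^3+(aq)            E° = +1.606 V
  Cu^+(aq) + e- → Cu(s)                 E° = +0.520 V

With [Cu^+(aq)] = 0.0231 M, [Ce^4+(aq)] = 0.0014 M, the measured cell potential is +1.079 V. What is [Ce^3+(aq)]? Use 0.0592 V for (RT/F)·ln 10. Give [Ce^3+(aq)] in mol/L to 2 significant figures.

The Ce⁴⁺/Ce³⁺ couple has the larger reduction potential, so it is the cathode: E°cell = +1.606 − (+0.520) = +1.086 V and n = 1.
Since E = E° − (0.0592/n)·log Q, log Q = n(E° − E)/0.0592 = 0.118.
The balanced reaction is Ce^4+(aq) + Cu(s) → Ce^3+(aq) + Cu^+(aq), so Q = ([Ce^3+(aq)]·[Cu^+(aq)]) / [Ce^4+(aq)].
Isolating [Ce^3+(aq)] in Q = 10^{0.118} yields log [Ce^3+(aq)] = −1.099, i.e. 0.080 M.

0.080 M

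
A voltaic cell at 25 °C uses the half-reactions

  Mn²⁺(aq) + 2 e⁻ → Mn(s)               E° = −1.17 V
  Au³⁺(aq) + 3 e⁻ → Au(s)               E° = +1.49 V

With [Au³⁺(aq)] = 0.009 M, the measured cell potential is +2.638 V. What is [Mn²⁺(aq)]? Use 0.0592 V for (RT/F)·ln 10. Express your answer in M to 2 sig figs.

With Au³⁺/Au at the cathode and Mn²⁺/Mn at the anode, E°cell = +1.49 − (−1.17) = +2.66 V (n = 6).
From the Nernst equation, log Q = n(E° − E)/0.0592 = 6·(+2.66 − (+2.638))/0.0592 = 2.230.
Balancing electrons gives 2 Au³⁺(aq) + 3 Mn(s) → 2 Au(s) + 3 Mn²⁺(aq); thus Q = [Mn²⁺(aq)]^3 / [Au³⁺(aq)]^2.
Isolating [Mn²⁺(aq)] in Q = 10^{2.230} yields log [Mn²⁺(aq)] = −0.621, i.e. 0.24 M.

0.24 M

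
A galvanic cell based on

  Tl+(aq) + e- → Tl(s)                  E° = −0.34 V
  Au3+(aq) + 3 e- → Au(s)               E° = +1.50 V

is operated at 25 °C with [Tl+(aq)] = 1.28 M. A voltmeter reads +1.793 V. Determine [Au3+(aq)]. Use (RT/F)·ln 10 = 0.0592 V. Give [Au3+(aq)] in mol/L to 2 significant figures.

The Au³⁺/Au couple has the larger reduction potential, so it is the cathode: E°cell = +1.50 − (−0.34) = +1.84 V and n = 3.
Rearranging E = E° − (0.0592/n)·log Q gives log Q = 3(+1.84 − (+1.793))/0.0592 = 2.382.
For Au3+(aq) + 3 Tl(s) → Au(s) + 3 Tl+(aq), the reaction quotient is Q = [Tl+(aq)]^3 / [Au3+(aq)].
Solving for the unknown gives log [Au3+(aq)] = −2.060, so [Au3+(aq)] ≈ 0.0087 M.

0.0087 M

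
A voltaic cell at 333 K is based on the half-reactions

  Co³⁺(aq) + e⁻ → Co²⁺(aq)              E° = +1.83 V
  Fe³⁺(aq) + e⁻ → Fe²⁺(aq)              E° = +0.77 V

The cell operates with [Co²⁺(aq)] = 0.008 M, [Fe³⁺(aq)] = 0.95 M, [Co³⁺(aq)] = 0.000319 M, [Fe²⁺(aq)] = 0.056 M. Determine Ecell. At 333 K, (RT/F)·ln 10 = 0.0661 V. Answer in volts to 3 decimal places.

The Co³⁺/Co²⁺ couple has the more positive E°, so it is the cathode; Fe³⁺/Fe²⁺ is the anode.
The standard potential is +1.83 − (+0.77) = +1.06 V and the balanced reaction transfers n = 1 electron.
Balancing gives Co³⁺(aq) + Fe²⁺(aq) → Co²⁺(aq) + Fe³⁺(aq); hence Q = ([Co²⁺(aq)]·[Fe³⁺(aq)]) / ([Co³⁺(aq)]·[Fe²⁺(aq)]) = 425 (log Q = 2.629).
By the Nernst equation, E = +1.06 − (0.0661/1)·(2.629) = +0.886 V.

+0.886 V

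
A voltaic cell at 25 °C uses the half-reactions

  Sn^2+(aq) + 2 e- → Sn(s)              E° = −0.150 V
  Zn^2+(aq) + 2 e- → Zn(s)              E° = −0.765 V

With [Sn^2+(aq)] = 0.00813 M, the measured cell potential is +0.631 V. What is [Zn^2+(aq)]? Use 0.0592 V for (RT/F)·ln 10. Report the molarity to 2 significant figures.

0.0023 M

The Sn²⁺/Sn couple has the larger reduction potential, so it is the cathode: E°cell = −0.150 − (−0.765) = +0.615 V and n = 2.
From the Nernst equation, log Q = n(E° − E)/0.0592 = 2·(+0.615 − (+0.631))/0.0592 = −0.541.
Balancing electrons gives Sn^2+(aq) + Zn(s) → Sn(s) + Zn^2+(aq); thus Q = [Zn^2+(aq)] / [Sn^2+(aq)].
Solving for the unknown gives log [Zn^2+(aq)] = −2.631, so [Zn^2+(aq)] ≈ 0.0023 M.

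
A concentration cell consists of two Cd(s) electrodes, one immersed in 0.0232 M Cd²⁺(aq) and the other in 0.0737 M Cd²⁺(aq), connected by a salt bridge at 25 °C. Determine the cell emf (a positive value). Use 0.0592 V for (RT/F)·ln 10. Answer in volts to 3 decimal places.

For a concentration cell E°cell = 0, since both electrodes use the same couple.
The compartment with the higher Cd²⁺(aq) concentration (0.0737 M) acts as the cathode; ions are reduced there and produced at the dilute (0.0232 M) anode.
With n = 2, Ecell = −(0.0592/2)·log([dilute]/[conc]) = −(0.0592/2)·log(0.0232/0.0737) = +0.015 V.

0.015 V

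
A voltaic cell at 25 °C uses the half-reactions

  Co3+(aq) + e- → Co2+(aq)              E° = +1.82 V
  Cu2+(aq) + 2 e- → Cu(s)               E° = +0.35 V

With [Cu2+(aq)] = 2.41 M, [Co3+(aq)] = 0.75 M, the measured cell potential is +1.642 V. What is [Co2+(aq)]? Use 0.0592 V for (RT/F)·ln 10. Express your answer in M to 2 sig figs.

0.00060 M

Co³⁺/Co²⁺ is the cathode (higher E°); E°cell = +1.82 − (+0.35) = +1.47 V with n = 2.
From the Nernst equation, log Q = n(E° − E)/0.0592 = 2·(+1.47 − (+1.642))/0.0592 = −5.811.
For 2 Co3+(aq) + Cu(s) → 2 Co2+(aq) + Cu2+(aq), the reaction quotient is Q = ([Co2+(aq)]^2·[Cu2+(aq)]) / [Co3+(aq)]^2.
Solving for the unknown gives log [Co2+(aq)] = −3.221, so [Co2+(aq)] ≈ 0.00060 M.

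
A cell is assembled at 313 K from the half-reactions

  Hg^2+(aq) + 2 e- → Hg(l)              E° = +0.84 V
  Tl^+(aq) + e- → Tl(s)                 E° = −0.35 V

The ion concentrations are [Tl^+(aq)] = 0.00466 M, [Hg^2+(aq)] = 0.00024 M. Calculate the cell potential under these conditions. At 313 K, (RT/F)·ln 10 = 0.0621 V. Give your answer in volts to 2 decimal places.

+1.22 V

Since E°(Hg²⁺/Hg) > E°(Tl⁺/Tl), Hg²⁺/Hg serves as the cathode.
The standard potential is +0.84 − (−0.35) = +1.19 V and the balanced reaction transfers n = 2 electrons.
Balancing gives Hg^2+(aq) + 2 Tl(s) → Hg(l) + 2 Tl^+(aq); hence Q = [Tl^+(aq)]^2 / [Hg^2+(aq)] = 0.0905 (log Q = −1.043).
Applying E = E° − (RT ln10/nF)·log Q gives +1.19 − (0.0621/2)(−1.043) = +1.22 V.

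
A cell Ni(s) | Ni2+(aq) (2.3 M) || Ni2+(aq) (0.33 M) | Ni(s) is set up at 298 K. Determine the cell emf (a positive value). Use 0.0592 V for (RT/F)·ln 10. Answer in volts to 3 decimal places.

For a concentration cell E°cell = 0, since both electrodes use the same couple.
The compartment with the higher Ni2+(aq) concentration (2.3 M) acts as the cathode; ions are reduced there and produced at the dilute (0.33 M) anode.
With n = 2, Ecell = −(0.0592/2)·log([dilute]/[conc]) = −(0.0592/2)·log(0.33/2.3) = +0.025 V.

0.025 V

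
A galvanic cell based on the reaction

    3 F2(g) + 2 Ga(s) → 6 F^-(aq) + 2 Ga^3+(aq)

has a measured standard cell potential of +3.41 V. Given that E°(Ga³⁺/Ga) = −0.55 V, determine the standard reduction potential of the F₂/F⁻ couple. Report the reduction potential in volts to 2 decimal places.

+2.86 V

In the reaction as written the F₂/F⁻ couple is reduced (cathode) and Ga³⁺/Ga is oxidized (anode), so E°cell = E°(F₂/F⁻) − E°(Ga³⁺/Ga).
E°(F₂/F⁻) = E°cell + E°(anode) = +3.41 + (−0.55) = +2.86 V.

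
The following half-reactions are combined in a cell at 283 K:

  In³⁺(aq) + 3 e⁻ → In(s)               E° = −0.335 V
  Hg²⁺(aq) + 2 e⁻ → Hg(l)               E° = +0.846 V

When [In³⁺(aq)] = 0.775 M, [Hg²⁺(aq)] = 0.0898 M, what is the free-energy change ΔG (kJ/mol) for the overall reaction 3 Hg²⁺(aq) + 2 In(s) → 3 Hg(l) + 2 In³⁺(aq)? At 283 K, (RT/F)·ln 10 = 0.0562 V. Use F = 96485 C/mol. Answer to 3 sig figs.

−668 kJ/mol

With Hg²⁺/Hg reduced at the cathode, E°cell = +0.846 − (−0.335) = +1.181 V and n = 6.
Here Q = [In³⁺(aq)]^2 / [Hg²⁺(aq)]^3 = 829 (log Q = 2.919), giving E = +1.181 − (0.0562/6)·(2.919) = +1.1537 V.
ΔG = −nFE = −(6)(96485)(+1.1537) J/mol = −668 kJ/mol.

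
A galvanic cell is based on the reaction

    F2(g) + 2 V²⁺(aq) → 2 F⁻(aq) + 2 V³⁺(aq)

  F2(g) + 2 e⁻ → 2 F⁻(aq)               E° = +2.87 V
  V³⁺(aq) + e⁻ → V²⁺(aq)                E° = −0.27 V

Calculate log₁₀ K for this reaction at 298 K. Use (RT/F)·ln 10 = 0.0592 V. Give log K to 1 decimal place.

The F₂/F⁻ couple is reduced (cathode); E°cell = +2.87 − (−0.27) = +3.14 V with n = 2.
At equilibrium E = 0, so log K = nE°cell / 0.0592 = (2)(+3.14) / 0.0592 = 106.1.

log K = 106.1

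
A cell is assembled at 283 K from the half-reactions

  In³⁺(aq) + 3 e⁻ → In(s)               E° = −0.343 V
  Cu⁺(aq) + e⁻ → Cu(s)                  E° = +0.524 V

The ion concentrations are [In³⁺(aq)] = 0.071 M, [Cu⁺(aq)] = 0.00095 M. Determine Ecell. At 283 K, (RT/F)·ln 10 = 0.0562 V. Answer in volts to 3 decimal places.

+0.719 V

The Cu⁺/Cu couple has the more positive E°, so it is the cathode; In³⁺/In is the anode.
The standard potential is +0.524 − (−0.343) = +0.867 V and the balanced reaction transfers n = 3 electrons.
Balancing gives 3 Cu⁺(aq) + In(s) → 3 Cu(s) + In³⁺(aq); hence Q = [In³⁺(aq)] / [Cu⁺(aq)]^3 = 8.28×10^7 (log Q = 7.918).
E = E° − (0.0562/n)·log Q = +0.867 − (0.0562/3)(7.918) = +0.719 V.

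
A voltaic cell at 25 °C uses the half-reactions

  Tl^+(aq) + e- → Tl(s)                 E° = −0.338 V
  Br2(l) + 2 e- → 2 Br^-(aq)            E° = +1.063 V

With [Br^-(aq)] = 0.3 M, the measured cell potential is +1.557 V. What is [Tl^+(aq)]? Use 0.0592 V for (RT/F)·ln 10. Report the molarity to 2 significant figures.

Br₂/Br⁻ is the cathode (higher E°); E°cell = +1.063 − (−0.338) = +1.401 V with n = 2.
From the Nernst equation, log Q = n(E° − E)/0.0592 = 2·(+1.401 − (+1.557))/0.0592 = −5.270.
Balancing electrons gives Br2(l) + 2 Tl(s) → 2 Br^-(aq) + 2 Tl^+(aq); thus Q = [Br^-(aq)]^2·[Tl^+(aq)]^2.
Isolating [Tl^+(aq)] in Q = 10^{−5.270} yields log [Tl^+(aq)] = −2.112, i.e. 0.0077 M.

0.0077 M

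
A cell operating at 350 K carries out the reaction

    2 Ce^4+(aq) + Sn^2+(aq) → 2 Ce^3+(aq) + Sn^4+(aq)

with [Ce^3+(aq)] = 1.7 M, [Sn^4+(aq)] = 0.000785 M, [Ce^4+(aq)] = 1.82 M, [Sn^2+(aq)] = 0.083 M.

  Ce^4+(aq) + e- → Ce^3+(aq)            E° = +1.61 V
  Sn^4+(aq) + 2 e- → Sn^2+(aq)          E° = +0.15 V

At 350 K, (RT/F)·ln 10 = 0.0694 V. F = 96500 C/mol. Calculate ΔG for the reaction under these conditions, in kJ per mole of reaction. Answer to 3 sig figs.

−296 kJ/mol

With Ce⁴⁺/Ce³⁺ reduced at the cathode, E°cell = +1.61 − (+0.15) = +1.46 V and n = 2.
Q = ([Ce^3+(aq)]^2·[Sn^4+(aq)]) / ([Ce^4+(aq)]^2·[Sn^2+(aq)]) = 0.00825, so log Q = −2.083 and E = +1.46 − (0.0694/2)(−2.083) = +1.5323 V.
ΔG = −nFE = −(2)(96500)(+1.5323) J/mol = −296 kJ/mol.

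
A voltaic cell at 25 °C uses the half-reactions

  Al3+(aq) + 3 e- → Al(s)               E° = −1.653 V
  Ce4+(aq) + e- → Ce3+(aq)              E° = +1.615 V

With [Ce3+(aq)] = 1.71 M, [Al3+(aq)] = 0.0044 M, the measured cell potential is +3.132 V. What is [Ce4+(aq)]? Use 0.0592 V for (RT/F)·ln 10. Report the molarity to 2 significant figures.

0.0014 M

With Ce⁴⁺/Ce³⁺ at the cathode and Al³⁺/Al at the anode, E°cell = +1.615 − (−1.653) = +3.268 V (n = 3).
Rearranging E = E° − (0.0592/n)·log Q gives log Q = 3(+3.268 − (+3.132))/0.0592 = 6.892.
Balancing electrons gives 3 Ce4+(aq) + Al(s) → 3 Ce3+(aq) + Al3+(aq); thus Q = ([Ce3+(aq)]^3·[Al3+(aq)]) / [Ce4+(aq)]^3.
Isolating [Ce4+(aq)] in Q = 10^{6.892} yields log [Ce4+(aq)] = −2.850, i.e. 0.0014 M.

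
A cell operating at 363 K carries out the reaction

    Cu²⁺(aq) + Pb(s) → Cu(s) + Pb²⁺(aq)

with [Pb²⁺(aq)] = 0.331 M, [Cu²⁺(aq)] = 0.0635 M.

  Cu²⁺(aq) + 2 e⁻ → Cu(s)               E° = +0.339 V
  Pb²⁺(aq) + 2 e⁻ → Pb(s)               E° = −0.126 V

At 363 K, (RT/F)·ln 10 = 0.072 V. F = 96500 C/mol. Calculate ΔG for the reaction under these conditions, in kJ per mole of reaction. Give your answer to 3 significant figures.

−84.8 kJ/mol

E°cell = +0.339 − (−0.126) = +0.465 V; the balanced reaction transfers n = 2 electrons.
The reaction quotient is [Pb²⁺(aq)] / [Cu²⁺(aq)] = 5.21; by Nernst, E = +0.465 − (0.072/2)(0.717) = +0.4392 V.
Finally ΔG = −nFE = −(2)(96500 C/mol)(+0.4392 V) = −84.8 kJ/mol.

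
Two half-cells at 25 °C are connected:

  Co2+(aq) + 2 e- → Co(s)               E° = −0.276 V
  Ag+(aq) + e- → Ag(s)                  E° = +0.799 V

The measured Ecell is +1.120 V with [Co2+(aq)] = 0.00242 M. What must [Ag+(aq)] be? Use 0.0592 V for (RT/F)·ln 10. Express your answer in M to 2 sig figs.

0.28 M

The Ag⁺/Ag couple has the larger reduction potential, so it is the cathode: E°cell = +0.799 − (−0.276) = +1.075 V and n = 2.
Rearranging E = E° − (0.0592/n)·log Q gives log Q = 2(+1.075 − (+1.120))/0.0592 = −1.520.
For 2 Ag+(aq) + Co(s) → 2 Ag(s) + Co2+(aq), the reaction quotient is Q = [Co2+(aq)] / [Ag+(aq)]^2.
Solving for the unknown gives log [Ag+(aq)] = −0.548, so [Ag+(aq)] ≈ 0.28 M.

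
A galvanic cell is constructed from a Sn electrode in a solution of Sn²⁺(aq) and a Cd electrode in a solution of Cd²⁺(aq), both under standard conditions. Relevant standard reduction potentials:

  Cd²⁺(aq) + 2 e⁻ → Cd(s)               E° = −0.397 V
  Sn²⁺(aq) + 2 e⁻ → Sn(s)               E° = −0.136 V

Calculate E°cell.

Of the two couples in this cell, the one with the more positive reduction potential is reduced at the cathode: here that is Sn²⁺/Sn (−0.136 V); Cd²⁺/Cd (−0.397 V) is the anode.
E°cell = E°(cathode) − E°(anode) = −0.136 − (−0.397) = +0.261 V.

+0.261 V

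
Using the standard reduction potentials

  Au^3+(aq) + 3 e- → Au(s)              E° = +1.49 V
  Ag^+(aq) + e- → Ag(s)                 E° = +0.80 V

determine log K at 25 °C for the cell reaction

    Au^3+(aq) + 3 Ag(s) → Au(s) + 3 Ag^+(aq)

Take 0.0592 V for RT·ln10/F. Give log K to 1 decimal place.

The Au³⁺/Au couple is reduced (cathode); E°cell = +1.49 − (+0.80) = +0.69 V with n = 3.
At equilibrium E = 0, so log K = nE°cell / 0.0592 = (3)(+0.69) / 0.0592 = 35.0.

log K = 35.0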